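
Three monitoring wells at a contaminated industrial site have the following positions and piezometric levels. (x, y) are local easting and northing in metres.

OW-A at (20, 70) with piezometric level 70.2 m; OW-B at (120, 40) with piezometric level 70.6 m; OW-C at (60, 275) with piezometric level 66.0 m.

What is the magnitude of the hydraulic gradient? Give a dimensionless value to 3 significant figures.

With h = a·x + b·y + c and OW-A as origin, the differences give:
  100·a + (-30)·b = +0.4
  40·a + 205·b = -4.2
Eliminate b (×205 and ×(-30), subtract): 21700·a = -44.00 → a = ∂h/∂x = -0.002028
Back-substitute: b = ∂h/∂y = -0.02009.
|∇h| = √(-0.002028² + -0.02009²) = 0.02019

0.0202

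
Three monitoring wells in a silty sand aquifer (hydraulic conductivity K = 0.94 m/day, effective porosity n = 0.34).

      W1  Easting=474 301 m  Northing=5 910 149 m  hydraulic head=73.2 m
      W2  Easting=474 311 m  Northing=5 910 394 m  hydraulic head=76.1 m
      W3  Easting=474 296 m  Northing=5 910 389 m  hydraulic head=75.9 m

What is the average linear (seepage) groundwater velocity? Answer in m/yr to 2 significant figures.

Differences from W1: to W2 (Δx, Δy, Δh) = (10, 245, +2.9); to W3 = (-5, 240, +2.7).
Determinant of the coordinate differences = 10·240 − (-5)·245 = 3625.
∂h/∂x = [(+2.9)·240 − (+2.7)·245] / 3625 = +0.009517
∂h/∂y = [10·(+2.7) − (-5)·(+2.9)] / 3625 = +0.01145
|∇h| = √(0.009517² + 0.01145²) = 0.01489
Seepage velocity v = K·i/n = 0.94 × 0.01489 / 0.34 = 0.04117 m/day = 15.04 m/yr.

15 m/yr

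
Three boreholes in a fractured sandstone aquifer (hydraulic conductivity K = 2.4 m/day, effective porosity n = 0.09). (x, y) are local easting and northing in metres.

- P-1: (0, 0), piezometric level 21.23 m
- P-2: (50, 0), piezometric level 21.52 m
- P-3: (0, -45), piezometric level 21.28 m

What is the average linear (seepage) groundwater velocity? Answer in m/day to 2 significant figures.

∂h/∂x = (21.52 − 21.23) / (50 − 0) = +0.005800
∂h/∂y = (21.28 − 21.23) / (-45 − 0) = -0.001111
|∇h| = √(0.005800² + -0.001111²) = 0.005905
Seepage velocity v = K·i/n = 2.4 × 0.005905 / 0.09 = 0.1575 m/day.

0.16 m/day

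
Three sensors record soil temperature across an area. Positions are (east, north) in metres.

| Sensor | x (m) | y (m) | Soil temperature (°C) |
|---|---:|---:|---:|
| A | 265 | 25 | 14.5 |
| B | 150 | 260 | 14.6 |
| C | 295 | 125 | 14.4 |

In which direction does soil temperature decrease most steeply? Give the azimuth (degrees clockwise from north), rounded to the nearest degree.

Taking A as reference: B−A = (-115, 235, +0.1); C−A = (30, 100, -0.1).
Solve a·Δx + b·Δy = ΔT: det = (-115)·100 − 30·235 = -18550.
∂T/∂x = [(+0.1)·100 − (-0.1)·235] / -18550 = -0.001806
∂T/∂y = [(-115)·(-0.1) − 30·(+0.1)] / -18550 = -0.0004582
Steepest decrease is along −∇f: components (+0.001806 E, +0.0004582 N).
Azimuth = atan2(+0.001806, +0.0004582) = 75.8° ≈ 076°.

076°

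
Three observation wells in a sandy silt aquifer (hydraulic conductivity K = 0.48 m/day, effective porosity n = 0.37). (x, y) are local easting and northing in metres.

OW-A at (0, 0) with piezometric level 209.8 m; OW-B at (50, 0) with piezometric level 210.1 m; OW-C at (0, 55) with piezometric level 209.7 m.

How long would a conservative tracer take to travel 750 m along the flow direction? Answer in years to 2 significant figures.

∂h/∂x = (210.1 − 209.8) / (50 − 0) = +0.006000
∂h/∂y = (209.7 − 209.8) / (55 − 0) = -0.001818
|∇h| = √(0.006000² + -0.001818²) = 0.006269
Seepage velocity v = K·i/n = 0.48 × 0.006269 / 0.37 = 0.008133 m/day.
t = 750 / 0.008133 = 9.222e+04 days = 252 years.

250 years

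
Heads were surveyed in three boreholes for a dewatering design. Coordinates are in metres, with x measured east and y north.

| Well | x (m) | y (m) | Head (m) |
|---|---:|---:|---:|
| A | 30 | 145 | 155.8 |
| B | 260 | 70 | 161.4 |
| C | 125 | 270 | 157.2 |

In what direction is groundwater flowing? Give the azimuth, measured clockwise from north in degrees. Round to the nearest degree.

285°

Differences from A: to B (Δx, Δy, Δh) = (230, -75, +5.6); to C = (95, 125, +1.4).
Determinant of the coordinate differences = 230·125 − 95·(-75) = 35875.
∂h/∂x = [(+5.6)·125 − (+1.4)·(-75)] / 35875 = +0.02244
∂h/∂y = [230·(+1.4) − 95·(+5.6)] / 35875 = -0.005854
Flow direction (−∇h) has components (-0.02244 E, +0.005854 N).
Azimuth = atan2(E, N) = atan2(-0.02244, +0.005854) = 284.6° ≈ 285°.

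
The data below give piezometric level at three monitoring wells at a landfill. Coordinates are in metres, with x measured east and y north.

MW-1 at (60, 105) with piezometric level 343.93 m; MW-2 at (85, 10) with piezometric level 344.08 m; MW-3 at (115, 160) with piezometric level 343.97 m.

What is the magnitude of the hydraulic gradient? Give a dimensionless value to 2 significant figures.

With h = a·x + b·y + c and MW-1 as origin, the differences give:
  25·a + (-95)·b = +0.15
  55·a + 55·b = +0.04
Eliminate b (×55 and ×(-95), subtract): 6600·a = 12.050 → a = ∂h/∂x = +0.001826
Back-substitute: b = ∂h/∂y = -0.001098.
|∇h| = √(0.001826² + -0.001098²) = 0.002131

0.0021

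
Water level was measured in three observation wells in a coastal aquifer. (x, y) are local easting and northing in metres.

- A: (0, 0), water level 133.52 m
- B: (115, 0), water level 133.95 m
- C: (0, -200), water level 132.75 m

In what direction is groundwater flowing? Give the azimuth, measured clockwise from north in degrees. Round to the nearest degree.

∂h/∂x = (133.95 − 133.52) / (115 − 0) = +0.003739
∂h/∂y = (132.75 − 133.52) / (-200 − 0) = +0.003850
Flow direction (−∇h) has components (-0.003739 E, -0.003850 N).
Azimuth = atan2(E, N) = atan2(-0.003739, -0.003850) = 224.2° ≈ 224°.

224°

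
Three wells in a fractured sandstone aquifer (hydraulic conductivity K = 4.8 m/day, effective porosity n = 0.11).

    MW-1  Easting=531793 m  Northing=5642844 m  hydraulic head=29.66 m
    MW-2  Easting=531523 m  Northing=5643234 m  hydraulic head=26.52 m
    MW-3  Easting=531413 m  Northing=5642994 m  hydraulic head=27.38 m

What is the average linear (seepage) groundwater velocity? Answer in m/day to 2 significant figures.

Differences from MW-1: to MW-2 (Δx, Δy, Δh) = (-270, 390, -3.14); to MW-3 = (-380, 150, -2.28).
Determinant of the coordinate differences = (-270)·150 − (-380)·390 = 107700.
∂h/∂x = [(-3.14)·150 − (-2.28)·390] / 107700 = +0.003883
∂h/∂y = [(-270)·(-2.28) − (-380)·(-3.14)] / 107700 = -0.005363
|∇h| = √(0.003883² + -0.005363²) = 0.006621
Seepage velocity v = K·i/n = 4.8 × 0.006621 / 0.11 = 0.2889 m/day.

0.29 m/day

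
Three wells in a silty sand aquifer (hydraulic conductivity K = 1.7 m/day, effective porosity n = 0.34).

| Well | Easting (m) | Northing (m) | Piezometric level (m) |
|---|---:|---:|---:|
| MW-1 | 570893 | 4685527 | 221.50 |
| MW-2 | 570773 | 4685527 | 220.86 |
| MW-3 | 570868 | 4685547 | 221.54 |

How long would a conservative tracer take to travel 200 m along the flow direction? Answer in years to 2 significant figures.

11 years

Three-point gradient (reference MW-1): Δ to MW-2 = (-120, 0, -0.64), Δ to MW-3 = (-25, 20, +0.04).
∂h/∂x = +0.005333, ∂h/∂y = +0.008667 (det = -2400).
|∇h| = √(0.005333² + 0.008667²) = 0.01018
Seepage velocity v = K·i/n = 1.7 × 0.01018 / 0.34 = 0.0509 m/day.
t = 200 / 0.0509 = 3929 days = 10.8 years.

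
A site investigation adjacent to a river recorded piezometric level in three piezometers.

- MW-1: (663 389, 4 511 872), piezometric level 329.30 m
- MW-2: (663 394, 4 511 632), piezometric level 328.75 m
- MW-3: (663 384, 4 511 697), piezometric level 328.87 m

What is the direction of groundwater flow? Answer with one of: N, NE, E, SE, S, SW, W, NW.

SW

Taking MW-1 as reference: MW-2−MW-1 = (5, -240, -0.55); MW-3−MW-1 = (-5, -175, -0.43).
Solve a·Δx + b·Δy = Δh: det = 5·(-175) − (-5)·(-240) = -2075.
∂h/∂x = [(-0.55)·(-175) − (-0.43)·(-240)] / -2075 = +0.003349
∂h/∂y = [5·(-0.43) − (-5)·(-0.55)] / -2075 = +0.002361
Flow = −∇h = (-0.003349 east, -0.002361 north), which points southwest.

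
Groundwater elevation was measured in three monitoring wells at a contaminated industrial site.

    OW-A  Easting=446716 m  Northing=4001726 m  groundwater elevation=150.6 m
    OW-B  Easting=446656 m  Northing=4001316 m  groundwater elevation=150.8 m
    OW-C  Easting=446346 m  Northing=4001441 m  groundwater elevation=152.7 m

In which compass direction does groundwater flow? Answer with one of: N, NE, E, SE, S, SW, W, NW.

E

With h = a·x + b·y + c and OW-A as origin, the differences give:
  (-60)·a + (-410)·b = +0.2
  (-370)·a + (-285)·b = +2.1
Eliminate b (×(-285) and ×(-410), subtract): -134600·a = 804.00 → a = ∂h/∂x = -0.005973
Back-substitute: b = ∂h/∂y = +0.0003863.
Flow = −∇h = (+0.005973 east, -0.0003863 north), which points east.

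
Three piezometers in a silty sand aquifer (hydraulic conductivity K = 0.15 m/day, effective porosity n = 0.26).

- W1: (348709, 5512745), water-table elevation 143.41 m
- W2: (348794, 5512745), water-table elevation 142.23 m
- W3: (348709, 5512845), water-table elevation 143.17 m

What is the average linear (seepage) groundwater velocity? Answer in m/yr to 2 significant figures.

3.0 m/yr

∂h/∂x = (142.23 − 143.41) / (348794 − 348709) = -0.01388
∂h/∂y = (143.17 − 143.41) / (5512845 − 5512745) = -0.002400
|∇h| = √(-0.01388² + -0.002400²) = 0.01409
Seepage velocity v = K·i/n = 0.15 × 0.01409 / 0.26 = 0.008129 m/day = 2.969 m/yr.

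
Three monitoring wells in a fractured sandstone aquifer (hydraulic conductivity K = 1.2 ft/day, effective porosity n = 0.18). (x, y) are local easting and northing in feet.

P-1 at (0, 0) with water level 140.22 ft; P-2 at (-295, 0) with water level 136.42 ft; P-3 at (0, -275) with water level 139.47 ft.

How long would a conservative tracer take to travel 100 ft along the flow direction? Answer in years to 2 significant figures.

3.1 years

∂h/∂x = (136.42 − 140.22) / (-295 − 0) = +0.01288
∂h/∂y = (139.47 − 140.22) / (-275 − 0) = +0.002727
|∇h| = √(0.01288² + 0.002727²) = 0.01317
Seepage velocity v = K·i/n = 1.2 × 0.01317 / 0.18 = 0.0878 ft/day.
t = 100 / 0.0878 = 1139 days = 3.12 years.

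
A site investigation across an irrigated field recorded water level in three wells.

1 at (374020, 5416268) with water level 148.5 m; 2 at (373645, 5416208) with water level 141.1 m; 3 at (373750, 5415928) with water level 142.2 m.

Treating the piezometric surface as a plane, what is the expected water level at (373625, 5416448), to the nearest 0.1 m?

Taking 1 as reference: 2−1 = (-375, -60, -7.4); 3−1 = (-270, -340, -6.3).
Solve a·Δx + b·Δy = Δh: det = (-375)·(-340) − (-270)·(-60) = 111300.
∂h/∂x = [(-7.4)·(-340) − (-6.3)·(-60)] / 111300 = +0.01921
∂h/∂y = [(-375)·(-6.3) − (-270)·(-7.4)] / 111300 = +0.003275
h(373625, 5416448) = 148.5 + (+0.01921)·(-395) + (+0.003275)·(180) = 148.5 -7.588 +0.589 = 141.502 m.

141.5 m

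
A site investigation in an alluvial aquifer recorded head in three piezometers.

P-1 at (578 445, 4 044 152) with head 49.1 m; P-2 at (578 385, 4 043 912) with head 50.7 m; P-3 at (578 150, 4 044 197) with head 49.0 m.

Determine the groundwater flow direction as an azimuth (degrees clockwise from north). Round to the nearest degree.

With h = a·x + b·y + c and P-1 as origin, the differences give:
  (-60)·a + (-240)·b = +1.6
  (-295)·a + 45·b = -0.1
Eliminate b (×45 and ×(-240), subtract): -73500·a = 48.00 → a = ∂h/∂x = -0.0006531
Back-substitute: b = ∂h/∂y = -0.006503.
Flow direction (−∇h) has components (+0.0006531 E, +0.006503 N).
Azimuth = atan2(E, N) = atan2(+0.0006531, +0.006503) = 5.7° ≈ 006°.

006°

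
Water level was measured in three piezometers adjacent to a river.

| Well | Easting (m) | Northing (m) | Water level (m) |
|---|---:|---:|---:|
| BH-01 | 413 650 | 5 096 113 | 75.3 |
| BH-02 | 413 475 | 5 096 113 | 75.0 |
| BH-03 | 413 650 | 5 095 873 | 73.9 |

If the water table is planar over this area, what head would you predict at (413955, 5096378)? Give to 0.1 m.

77.4 m

∂h/∂x = (75.0 − 75.3) / (413475 − 413650) = +0.001714
∂h/∂y = (73.9 − 75.3) / (5095873 − 5096113) = +0.005833
h(413955, 5096378) = 75.3 + (+0.001714)·(305) + (+0.005833)·(265) = 75.3 +0.523 +1.546 = 77.369 m.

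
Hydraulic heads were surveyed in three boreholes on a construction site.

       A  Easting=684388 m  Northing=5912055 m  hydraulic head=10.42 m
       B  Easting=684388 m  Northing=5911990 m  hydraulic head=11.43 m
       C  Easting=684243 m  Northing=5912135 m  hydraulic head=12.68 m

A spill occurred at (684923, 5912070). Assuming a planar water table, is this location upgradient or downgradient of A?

downgradient

Three-point gradient (reference A): Δ to B = (0, -65, +1.01), Δ to C = (-145, 80, +2.26).
∂h/∂x = -0.02416, ∂h/∂y = -0.01554 (det = -9425).
Head at (684923, 5912070) = 10.42 + (-0.02416)·(535) + (-0.01554)·(15) = -2.74 m.
That is lower than the 10.42 m at A, so the point is downgradient.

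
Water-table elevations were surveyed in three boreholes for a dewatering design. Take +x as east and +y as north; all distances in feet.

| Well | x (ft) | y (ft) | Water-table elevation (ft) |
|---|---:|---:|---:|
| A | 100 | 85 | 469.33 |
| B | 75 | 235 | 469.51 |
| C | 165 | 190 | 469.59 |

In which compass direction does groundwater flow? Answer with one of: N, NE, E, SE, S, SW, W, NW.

SW

Taking A as reference: B−A = (-25, 150, +0.18); C−A = (65, 105, +0.26).
Solve a·Δx + b·Δy = Δh: det = (-25)·105 − 65·150 = -12375.
∂h/∂x = [(+0.18)·105 − (+0.26)·150] / -12375 = +0.001624
∂h/∂y = [(-25)·(+0.26) − 65·(+0.18)] / -12375 = +0.001471
Flow = −∇h = (-0.001624 east, -0.001471 north), which points southwest.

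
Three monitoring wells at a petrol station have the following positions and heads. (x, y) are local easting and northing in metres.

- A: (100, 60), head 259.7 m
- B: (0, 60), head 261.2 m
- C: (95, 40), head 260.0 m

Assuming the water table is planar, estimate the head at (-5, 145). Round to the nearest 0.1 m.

With h = a·x + b·y + c and A as origin, the differences give:
  (-100)·a + 0·b = +1.5
  (-5)·a + (-20)·b = +0.3
Eliminate b (×(-20) and ×0, subtract): 2000·a = -30.00 → a = ∂h/∂x = -0.01500
Back-substitute: b = ∂h/∂y = -0.01125.
h(-5, 145) = 259.7 + (-0.01500)·(-105) + (-0.01125)·(85) = 259.7 +1.575 -0.956 = 260.319 m.

260.3 m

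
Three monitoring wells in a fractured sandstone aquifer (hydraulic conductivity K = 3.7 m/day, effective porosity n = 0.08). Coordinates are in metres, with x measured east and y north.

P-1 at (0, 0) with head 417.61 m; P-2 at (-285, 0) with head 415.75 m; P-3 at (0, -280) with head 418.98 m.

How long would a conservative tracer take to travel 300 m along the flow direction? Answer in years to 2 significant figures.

2.2 years

∂h/∂x = (415.75 − 417.61) / (-285 − 0) = +0.006526
∂h/∂y = (418.98 − 417.61) / (-280 − 0) = -0.004893
|∇h| = √(0.006526² + -0.004893²) = 0.008157
Seepage velocity v = K·i/n = 3.7 × 0.008157 / 0.08 = 0.3773 m/day.
t = 300 / 0.3773 = 795.1 days = 2.18 years.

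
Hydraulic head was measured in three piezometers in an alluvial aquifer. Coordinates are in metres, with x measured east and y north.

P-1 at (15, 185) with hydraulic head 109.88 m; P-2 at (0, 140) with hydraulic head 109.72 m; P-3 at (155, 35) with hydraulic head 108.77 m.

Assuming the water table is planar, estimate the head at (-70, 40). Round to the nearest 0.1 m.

109.5 m

With h = a·x + b·y + c and P-1 as origin, the differences give:
  (-15)·a + (-45)·b = -0.16
  140·a + (-150)·b = -1.11
Eliminate b (×(-150) and ×(-45), subtract): 8550·a = -25.950 → a = ∂h/∂x = -0.003035
Back-substitute: b = ∂h/∂y = +0.004567.
h(-70, 40) = 109.88 + (-0.003035)·(-85) + (+0.004567)·(-145) = 109.88 +0.258 -0.662 = 109.476 m.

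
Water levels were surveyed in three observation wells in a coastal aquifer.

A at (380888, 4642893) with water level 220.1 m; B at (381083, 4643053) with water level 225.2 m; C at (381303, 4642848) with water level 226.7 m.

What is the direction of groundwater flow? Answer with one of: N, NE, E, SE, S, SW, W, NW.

SW

Taking A as reference: B−A = (195, 160, +5.1); C−A = (415, -45, +6.6).
Solve a·Δx + b·Δy = Δh: det = 195·(-45) − 415·160 = -75175.
∂h/∂x = [(+5.1)·(-45) − (+6.6)·160] / -75175 = +0.01710
∂h/∂y = [195·(+6.6) − 415·(+5.1)] / -75175 = +0.01103
Flow = −∇h = (-0.01710 east, -0.01103 north), which points southwest.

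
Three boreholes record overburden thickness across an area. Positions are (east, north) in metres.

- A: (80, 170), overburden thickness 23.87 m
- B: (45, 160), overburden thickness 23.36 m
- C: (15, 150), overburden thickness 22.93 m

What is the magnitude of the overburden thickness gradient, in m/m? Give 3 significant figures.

0.0168 m/m

Differences from A: to B (Δx, Δy, Δh) = (-35, -10, -0.51); to C = (-65, -20, -0.94).
Solve a·Δx + b·Δy = Δd: det = (-35)·(-20) − (-65)·(-10) = 50.
∂d/∂x = [(-0.51)·(-20) − (-0.94)·(-10)] / 50 = +0.01600
∂d/∂y = [(-35)·(-0.94) − (-65)·(-0.51)] / 50 = -0.005000
|∇f| = √(0.01600² + -0.005000²) = 0.01676 m/m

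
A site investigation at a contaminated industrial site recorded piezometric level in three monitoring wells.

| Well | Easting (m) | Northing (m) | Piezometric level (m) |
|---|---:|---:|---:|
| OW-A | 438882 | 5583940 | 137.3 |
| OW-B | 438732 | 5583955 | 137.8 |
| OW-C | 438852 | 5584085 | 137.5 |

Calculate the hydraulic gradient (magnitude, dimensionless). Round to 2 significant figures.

Three-point gradient (reference OW-A): Δ to OW-B = (-150, 15, +0.5), Δ to OW-C = (-30, 145, +0.2).
∂h/∂x = -0.003263, ∂h/∂y = +0.0007042 (det = -21300).
|∇h| = √(-0.003263² + 0.0007042²) = 0.003338

0.0033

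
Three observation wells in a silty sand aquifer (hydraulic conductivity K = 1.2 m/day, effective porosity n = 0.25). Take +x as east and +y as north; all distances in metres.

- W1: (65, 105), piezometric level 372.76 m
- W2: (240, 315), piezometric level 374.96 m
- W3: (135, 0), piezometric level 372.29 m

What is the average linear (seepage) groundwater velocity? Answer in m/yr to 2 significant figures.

14 m/yr

With h = a·x + b·y + c and W1 as origin, the differences give:
  175·a + 210·b = +2.20
  70·a + (-105)·b = -0.47
Eliminate b (×(-105) and ×210, subtract): -33075·a = -132.300 → a = ∂h/∂x = +0.004000
Back-substitute: b = ∂h/∂y = +0.007143.
|∇h| = √(0.004000² + 0.007143²) = 0.008187
Seepage velocity v = K·i/n = 1.2 × 0.008187 / 0.25 = 0.0393 m/day = 14.35 m/yr.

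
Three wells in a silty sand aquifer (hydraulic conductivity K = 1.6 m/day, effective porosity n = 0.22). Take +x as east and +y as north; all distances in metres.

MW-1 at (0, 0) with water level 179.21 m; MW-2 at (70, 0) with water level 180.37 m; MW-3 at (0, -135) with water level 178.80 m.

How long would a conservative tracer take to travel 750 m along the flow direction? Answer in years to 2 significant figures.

∂h/∂x = (180.37 − 179.21) / (70 − 0) = +0.01657
∂h/∂y = (178.80 − 179.21) / (-135 − 0) = +0.003037
|∇h| = √(0.01657² + 0.003037²) = 0.01685
Seepage velocity v = K·i/n = 1.6 × 0.01685 / 0.22 = 0.1225 m/day.
t = 750 / 0.1225 = 6122 days = 16.8 years.

17 years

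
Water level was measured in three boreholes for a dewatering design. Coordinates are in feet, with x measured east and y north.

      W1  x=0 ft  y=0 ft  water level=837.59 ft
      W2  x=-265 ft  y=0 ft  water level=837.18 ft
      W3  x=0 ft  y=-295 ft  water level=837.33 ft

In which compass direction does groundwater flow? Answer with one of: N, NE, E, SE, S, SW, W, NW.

SW

∂h/∂x = (837.18 − 837.59) / (-265 − 0) = +0.001547
∂h/∂y = (837.33 − 837.59) / (-295 − 0) = +0.0008814
Flow = −∇h = (-0.001547 east, -0.0008814 north), which points southwest.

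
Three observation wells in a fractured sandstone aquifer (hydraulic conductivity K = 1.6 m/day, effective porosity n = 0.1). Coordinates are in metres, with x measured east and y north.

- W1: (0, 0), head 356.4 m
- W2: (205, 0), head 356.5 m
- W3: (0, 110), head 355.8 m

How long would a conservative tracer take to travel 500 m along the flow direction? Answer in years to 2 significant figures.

16 years

∂h/∂x = (356.5 − 356.4) / (205 − 0) = +0.0004878
∂h/∂y = (355.8 − 356.4) / (110 − 0) = -0.005455
|∇h| = √(0.0004878² + -0.005455²) = 0.005477
Seepage velocity v = K·i/n = 1.6 × 0.005477 / 0.1 = 0.08763 m/day.
t = 500 / 0.08763 = 5706 days = 15.6 years.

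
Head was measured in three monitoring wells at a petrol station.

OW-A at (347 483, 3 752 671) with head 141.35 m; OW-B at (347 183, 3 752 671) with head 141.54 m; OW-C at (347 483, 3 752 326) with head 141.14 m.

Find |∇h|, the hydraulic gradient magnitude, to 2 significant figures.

0.00088

∂h/∂x = (141.54 − 141.35) / (347183 − 347483) = -0.0006333
∂h/∂y = (141.14 − 141.35) / (3752326 − 3752671) = +0.0006087
|∇h| = √(-0.0006333² + 0.0006087²) = 0.0008784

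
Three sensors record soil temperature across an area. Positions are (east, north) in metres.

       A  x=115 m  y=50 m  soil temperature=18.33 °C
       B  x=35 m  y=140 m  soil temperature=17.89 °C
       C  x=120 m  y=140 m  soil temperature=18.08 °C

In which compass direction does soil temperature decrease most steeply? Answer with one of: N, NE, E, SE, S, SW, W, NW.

Taking A as reference: B−A = (-80, 90, -0.44); C−A = (5, 90, -0.25).
Determinant of the coordinate differences = (-80)·90 − 5·90 = -7650.
∂T/∂x = [(-0.44)·90 − (-0.25)·90] / -7650 = +0.002235
∂T/∂y = [(-80)·(-0.25) − 5·(-0.44)] / -7650 = -0.002902
Steepest decrease is along −∇f = (-0.002235 E, +0.002902 N) → northwest.

NW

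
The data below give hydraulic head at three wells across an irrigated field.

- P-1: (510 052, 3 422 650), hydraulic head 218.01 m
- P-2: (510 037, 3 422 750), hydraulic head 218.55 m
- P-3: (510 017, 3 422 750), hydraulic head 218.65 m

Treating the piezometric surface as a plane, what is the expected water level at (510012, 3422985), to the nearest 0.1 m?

With h = a·x + b·y + c and P-1 as origin, the differences give:
  (-15)·a + 100·b = +0.54
  (-35)·a + 100·b = +0.64
Eliminate b (×100 and ×100, subtract): 2000·a = -10.000 → a = ∂h/∂x = -0.005000
Back-substitute: b = ∂h/∂y = +0.004650.
h(510012, 3422985) = 218.01 + (-0.005000)·(-40) + (+0.004650)·(335) = 218.01 +0.200 +1.558 = 219.768 m.

219.8 m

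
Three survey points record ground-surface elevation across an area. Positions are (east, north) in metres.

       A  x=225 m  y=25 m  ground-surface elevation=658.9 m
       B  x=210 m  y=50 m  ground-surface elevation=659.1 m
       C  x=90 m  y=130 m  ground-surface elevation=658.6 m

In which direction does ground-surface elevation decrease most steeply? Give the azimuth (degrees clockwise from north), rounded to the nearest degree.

222°

Three-point gradient (reference A): Δ to B = (-15, 25, +0.2), Δ to C = (-135, 105, -0.3).
∂z/∂x = +0.01583, ∂z/∂y = +0.01750 (det = 1800).
Steepest decrease is along −∇f: components (-0.01583 E, -0.01750 N).
Azimuth = atan2(-0.01583, -0.01750) = 222.1° ≈ 222°.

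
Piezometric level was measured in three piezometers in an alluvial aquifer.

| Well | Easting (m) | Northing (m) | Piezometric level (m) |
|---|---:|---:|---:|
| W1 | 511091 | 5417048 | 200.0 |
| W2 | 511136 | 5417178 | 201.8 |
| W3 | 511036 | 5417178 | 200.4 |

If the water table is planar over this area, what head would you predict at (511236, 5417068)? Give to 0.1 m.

202.2 m

With h = a·x + b·y + c and W1 as origin, the differences give:
  45·a + 130·b = +1.8
  (-55)·a + 130·b = +0.4
Eliminate b (×130 and ×130, subtract): 13000·a = 182.00 → a = ∂h/∂x = +0.01400
Back-substitute: b = ∂h/∂y = +0.009000.
h(511236, 5417068) = 200.0 + (+0.01400)·(145) + (+0.009000)·(20) = 200.0 +2.030 +0.180 = 202.210 m.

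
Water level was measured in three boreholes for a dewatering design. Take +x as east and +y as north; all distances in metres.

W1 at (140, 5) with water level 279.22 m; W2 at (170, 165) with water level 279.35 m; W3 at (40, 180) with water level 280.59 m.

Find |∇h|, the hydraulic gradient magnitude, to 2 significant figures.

Taking W1 as reference: W2−W1 = (30, 160, +0.13); W3−W1 = (-100, 175, +1.37).
Solve a·Δx + b·Δy = Δh: det = 30·175 − (-100)·160 = 21250.
∂h/∂x = [(+0.13)·175 − (+1.37)·160] / 21250 = -0.009245
∂h/∂y = [30·(+1.37) − (-100)·(+0.13)] / 21250 = +0.002546
|∇h| = √(-0.009245² + 0.002546²) = 0.009589

0.0096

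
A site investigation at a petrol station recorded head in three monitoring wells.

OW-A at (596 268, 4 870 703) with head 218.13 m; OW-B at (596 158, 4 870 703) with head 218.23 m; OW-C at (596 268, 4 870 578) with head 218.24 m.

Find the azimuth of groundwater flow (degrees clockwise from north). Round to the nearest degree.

∂h/∂x = (218.23 − 218.13) / (596158 − 596268) = -0.0009091
∂h/∂y = (218.24 − 218.13) / (4870578 − 4870703) = -0.0008800
Flow direction (−∇h) has components (+0.0009091 E, +0.0008800 N).
Azimuth = atan2(E, N) = atan2(+0.0009091, +0.0008800) = 45.9° ≈ 046°.

046°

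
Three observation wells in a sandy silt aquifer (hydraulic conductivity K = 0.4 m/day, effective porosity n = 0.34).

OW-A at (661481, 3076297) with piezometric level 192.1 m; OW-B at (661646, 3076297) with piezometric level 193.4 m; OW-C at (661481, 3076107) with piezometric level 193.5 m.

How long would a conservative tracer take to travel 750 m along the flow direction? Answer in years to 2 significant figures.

∂h/∂x = (193.4 − 192.1) / (661646 − 661481) = +0.007879
∂h/∂y = (193.5 − 192.1) / (3076107 − 3076297) = -0.007368
|∇h| = √(0.007879² + -0.007368²) = 0.01079
Seepage velocity v = K·i/n = 0.4 × 0.01079 / 0.34 = 0.01269 m/day.
t = 750 / 0.01269 = 5.91e+04 days = 162 years.

160 years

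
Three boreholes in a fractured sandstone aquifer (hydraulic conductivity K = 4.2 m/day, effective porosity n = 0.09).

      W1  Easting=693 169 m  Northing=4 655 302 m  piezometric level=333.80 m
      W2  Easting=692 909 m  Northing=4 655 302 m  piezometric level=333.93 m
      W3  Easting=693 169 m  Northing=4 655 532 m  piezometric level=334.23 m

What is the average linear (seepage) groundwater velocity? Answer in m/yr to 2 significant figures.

33 m/yr

∂h/∂x = (333.93 − 333.80) / (692909 − 693169) = -0.0005000
∂h/∂y = (334.23 − 333.80) / (4655532 − 4655302) = +0.001870
|∇h| = √(-0.0005000² + 0.001870²) = 0.001936
Seepage velocity v = K·i/n = 4.2 × 0.001936 / 0.09 = 0.09035 m/day = 33 m/yr.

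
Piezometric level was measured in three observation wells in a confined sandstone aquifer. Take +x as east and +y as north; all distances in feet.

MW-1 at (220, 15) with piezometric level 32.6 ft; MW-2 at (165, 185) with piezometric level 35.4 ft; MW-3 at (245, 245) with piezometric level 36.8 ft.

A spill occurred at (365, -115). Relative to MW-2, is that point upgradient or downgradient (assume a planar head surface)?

With h = a·x + b·y + c and MW-1 as origin, the differences give:
  (-55)·a + 170·b = +2.8
  25·a + 230·b = +4.2
Eliminate b (×230 and ×170, subtract): -16900·a = -70.00 → a = ∂h/∂x = +0.004142
Back-substitute: b = ∂h/∂y = +0.01781.
Head at (365, -115) = 32.6 + (+0.004142)·(145) + (+0.01781)·(-130) = 30.89 ft.
That is lower than the 35.4 ft at MW-2, so the point is downgradient.

downgradient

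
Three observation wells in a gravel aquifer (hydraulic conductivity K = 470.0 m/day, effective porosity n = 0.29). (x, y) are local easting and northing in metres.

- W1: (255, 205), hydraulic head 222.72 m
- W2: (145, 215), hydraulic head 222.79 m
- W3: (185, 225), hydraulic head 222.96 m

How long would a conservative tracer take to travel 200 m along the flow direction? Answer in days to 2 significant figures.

8.6 days

Three-point gradient (reference W1): Δ to W2 = (-110, 10, +0.07), Δ to W3 = (-70, 20, +0.24).
∂h/∂x = +0.0006667, ∂h/∂y = +0.01433 (det = -1500).
|∇h| = √(0.0006667² + 0.01433²) = 0.01435
Seepage velocity v = K·i/n = 470.0 × 0.01435 / 0.29 = 23.26 m/day.
t = 200 / 23.26 = 8.598 days.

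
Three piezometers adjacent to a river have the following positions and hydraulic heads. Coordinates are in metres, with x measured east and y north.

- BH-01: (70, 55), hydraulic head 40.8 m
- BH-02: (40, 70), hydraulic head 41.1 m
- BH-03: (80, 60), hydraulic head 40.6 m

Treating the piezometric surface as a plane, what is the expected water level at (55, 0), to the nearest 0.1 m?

41.6 m

Three-point gradient (reference BH-01): Δ to BH-02 = (-30, 15, +0.3), Δ to BH-03 = (10, 5, -0.2).
∂h/∂x = -0.01500, ∂h/∂y = -0.010000 (det = -300).
h(55, 0) = 40.8 + (-0.01500)·(-15) + (-0.010000)·(-55) = 40.8 +0.225 +0.550 = 41.575 m.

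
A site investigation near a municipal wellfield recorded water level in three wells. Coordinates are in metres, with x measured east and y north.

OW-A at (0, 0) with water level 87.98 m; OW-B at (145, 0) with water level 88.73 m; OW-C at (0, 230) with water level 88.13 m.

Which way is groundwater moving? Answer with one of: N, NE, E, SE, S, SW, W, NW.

∂h/∂x = (88.73 − 87.98) / (145 − 0) = +0.005172
∂h/∂y = (88.13 − 87.98) / (230 − 0) = +0.0006522
Flow = −∇h = (-0.005172 east, -0.0006522 north), which points west.

W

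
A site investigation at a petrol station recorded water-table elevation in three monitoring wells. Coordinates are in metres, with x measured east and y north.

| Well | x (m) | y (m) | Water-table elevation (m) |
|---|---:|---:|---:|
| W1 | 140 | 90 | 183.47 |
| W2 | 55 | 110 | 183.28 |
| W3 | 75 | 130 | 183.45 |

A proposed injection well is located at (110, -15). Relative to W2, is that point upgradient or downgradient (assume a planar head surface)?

downgradient

With h = a·x + b·y + c and W1 as origin, the differences give:
  (-85)·a + 20·b = -0.19
  (-65)·a + 40·b = -0.02
Eliminate b (×40 and ×20, subtract): -2100·a = -7.200 → a = ∂h/∂x = +0.003429
Back-substitute: b = ∂h/∂y = +0.005071.
Head at (110, -15) = 183.47 + (+0.003429)·(-30) + (+0.005071)·(-105) = 182.83 m.
That is lower than the 183.28 m at W2, so the point is downgradient.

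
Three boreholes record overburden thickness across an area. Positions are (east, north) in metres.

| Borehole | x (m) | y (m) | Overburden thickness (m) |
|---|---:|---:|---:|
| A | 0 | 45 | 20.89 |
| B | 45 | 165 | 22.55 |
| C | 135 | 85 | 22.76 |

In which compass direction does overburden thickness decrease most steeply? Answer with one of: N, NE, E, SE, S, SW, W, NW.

SW

Taking A as reference: B−A = (45, 120, +1.66); C−A = (135, 40, +1.87).
Determinant of the coordinate differences = 45·40 − 135·120 = -14400.
∂d/∂x = [(+1.66)·40 − (+1.87)·120] / -14400 = +0.01097
∂d/∂y = [45·(+1.87) − 135·(+1.66)] / -14400 = +0.009719
Steepest decrease is along −∇f = (-0.01097 E, -0.009719 N) → southwest.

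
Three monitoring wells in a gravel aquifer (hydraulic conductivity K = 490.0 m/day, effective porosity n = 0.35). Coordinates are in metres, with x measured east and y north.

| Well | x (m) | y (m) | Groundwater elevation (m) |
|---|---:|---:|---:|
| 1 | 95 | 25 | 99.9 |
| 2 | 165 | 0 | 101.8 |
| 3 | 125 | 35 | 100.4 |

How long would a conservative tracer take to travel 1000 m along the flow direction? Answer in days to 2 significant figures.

Taking 1 as reference: 2−1 = (70, -25, +1.9); 3−1 = (30, 10, +0.5).
Determinant of the coordinate differences = 70·10 − 30·(-25) = 1450.
∂h/∂x = [(+1.9)·10 − (+0.5)·(-25)] / 1450 = +0.02172
∂h/∂y = [70·(+0.5) − 30·(+1.9)] / 1450 = -0.01517
|∇h| = √(0.02172² + -0.01517²) = 0.02649
Seepage velocity v = K·i/n = 490.0 × 0.02649 / 0.35 = 37.09 m/day.
t = 1000 / 37.09 = 26.96 days.

27 days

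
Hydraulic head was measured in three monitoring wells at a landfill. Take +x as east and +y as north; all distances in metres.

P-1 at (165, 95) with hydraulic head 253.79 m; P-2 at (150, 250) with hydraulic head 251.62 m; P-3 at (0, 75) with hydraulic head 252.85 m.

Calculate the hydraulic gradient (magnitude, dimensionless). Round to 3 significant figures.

With h = a·x + b·y + c and P-1 as origin, the differences give:
  (-15)·a + 155·b = -2.17
  (-165)·a + (-20)·b = -0.94
Eliminate b (×(-20) and ×155, subtract): 25875·a = 189.100 → a = ∂h/∂x = +0.007308
Back-substitute: b = ∂h/∂y = -0.01329.
|∇h| = √(0.007308² + -0.01329²) = 0.01517

0.0152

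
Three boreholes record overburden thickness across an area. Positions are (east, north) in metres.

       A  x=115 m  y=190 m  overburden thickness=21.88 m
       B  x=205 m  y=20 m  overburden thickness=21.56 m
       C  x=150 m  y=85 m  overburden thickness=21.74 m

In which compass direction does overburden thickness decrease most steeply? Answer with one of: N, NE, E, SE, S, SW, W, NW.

Three-point gradient (reference A): Δ to B = (90, -170, -0.32), Δ to C = (35, -105, -0.14).
∂d/∂x = -0.002800, ∂d/∂y = +0.0004000 (det = -3500).
Steepest decrease is along −∇f = (+0.002800 E, -0.0004000 N) → east.

E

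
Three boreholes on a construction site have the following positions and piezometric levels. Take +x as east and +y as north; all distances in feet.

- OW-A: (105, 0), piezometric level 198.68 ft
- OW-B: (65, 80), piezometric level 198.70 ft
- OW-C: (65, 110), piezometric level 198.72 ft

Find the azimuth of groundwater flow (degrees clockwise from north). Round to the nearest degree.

Taking OW-A as reference: OW-B−OW-A = (-40, 80, +0.02); OW-C−OW-A = (-40, 110, +0.04).
Solve a·Δx + b·Δy = Δh: det = (-40)·110 − (-40)·80 = -1200.
∂h/∂x = [(+0.02)·110 − (+0.04)·80] / -1200 = +0.0008333
∂h/∂y = [(-40)·(+0.04) − (-40)·(+0.02)] / -1200 = +0.0006667
Flow direction (−∇h) has components (-0.0008333 E, -0.0006667 N).
Azimuth = atan2(E, N) = atan2(-0.0008333, -0.0006667) = 231.3° ≈ 231°.

231°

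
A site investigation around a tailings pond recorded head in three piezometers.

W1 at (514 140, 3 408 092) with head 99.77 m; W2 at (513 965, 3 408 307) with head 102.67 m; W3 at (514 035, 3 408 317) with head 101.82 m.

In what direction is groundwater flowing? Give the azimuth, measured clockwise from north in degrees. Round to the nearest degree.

Taking W1 as reference: W2−W1 = (-175, 215, +2.90); W3−W1 = (-105, 225, +2.05).
Solve a·Δx + b·Δy = Δh: det = (-175)·225 − (-105)·215 = -16800.
∂h/∂x = [(+2.90)·225 − (+2.05)·215] / -16800 = -0.01260
∂h/∂y = [(-175)·(+2.05) − (-105)·(+2.90)] / -16800 = +0.003229
Flow direction (−∇h) has components (+0.01260 E, -0.003229 N).
Azimuth = atan2(E, N) = atan2(+0.01260, -0.003229) = 104.4° ≈ 104°.

104°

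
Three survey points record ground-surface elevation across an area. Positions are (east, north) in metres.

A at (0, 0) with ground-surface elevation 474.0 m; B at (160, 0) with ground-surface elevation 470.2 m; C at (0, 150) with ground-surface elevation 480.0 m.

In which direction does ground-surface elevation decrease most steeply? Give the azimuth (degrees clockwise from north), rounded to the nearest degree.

∂z/∂x = (470.2 − 474.0) / (160 − 0) = -0.02375
∂z/∂y = (480.0 − 474.0) / (150 − 0) = +0.04000
Steepest decrease is along −∇f: components (+0.02375 E, -0.04000 N).
Azimuth = atan2(+0.02375, -0.04000) = 149.3° ≈ 149°.

149°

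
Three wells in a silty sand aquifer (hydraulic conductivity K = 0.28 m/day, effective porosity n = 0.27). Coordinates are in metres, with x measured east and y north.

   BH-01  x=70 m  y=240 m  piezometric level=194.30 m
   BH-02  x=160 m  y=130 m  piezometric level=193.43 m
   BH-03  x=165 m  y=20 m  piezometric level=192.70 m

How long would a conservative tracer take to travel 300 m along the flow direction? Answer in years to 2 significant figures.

Taking BH-01 as reference: BH-02−BH-01 = (90, -110, -0.87); BH-03−BH-01 = (95, -220, -1.60).
Determinant of the coordinate differences = 90·(-220) − 95·(-110) = -9350.
∂h/∂x = [(-0.87)·(-220) − (-1.60)·(-110)] / -9350 = -0.001647
∂h/∂y = [90·(-1.60) − 95·(-0.87)] / -9350 = +0.006561
|∇h| = √(-0.001647² + 0.006561²) = 0.006765
Seepage velocity v = K·i/n = 0.28 × 0.006765 / 0.27 = 0.007016 m/day.
t = 300 / 0.007016 = 4.276e+04 days = 117 years.

120 years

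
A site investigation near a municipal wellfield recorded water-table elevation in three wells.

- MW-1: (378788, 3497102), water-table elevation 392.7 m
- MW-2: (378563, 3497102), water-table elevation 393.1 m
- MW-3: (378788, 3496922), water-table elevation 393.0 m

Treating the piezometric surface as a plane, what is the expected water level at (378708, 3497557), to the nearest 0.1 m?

392.1 m

∂h/∂x = (393.1 − 392.7) / (378563 − 378788) = -0.001778
∂h/∂y = (393.0 − 392.7) / (3496922 − 3497102) = -0.001667
h(378708, 3497557) = 392.7 + (-0.001778)·(-80) + (-0.001667)·(455) = 392.7 +0.142 -0.758 = 392.084 m.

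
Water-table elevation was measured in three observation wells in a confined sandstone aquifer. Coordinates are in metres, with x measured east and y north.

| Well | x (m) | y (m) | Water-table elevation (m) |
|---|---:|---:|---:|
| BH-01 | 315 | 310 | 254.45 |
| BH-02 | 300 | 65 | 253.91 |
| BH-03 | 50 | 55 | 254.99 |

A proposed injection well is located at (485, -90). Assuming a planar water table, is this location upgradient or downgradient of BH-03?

downgradient

Taking BH-01 as reference: BH-02−BH-01 = (-15, -245, -0.54); BH-03−BH-01 = (-265, -255, +0.54).
Determinant of the coordinate differences = (-15)·(-255) − (-265)·(-245) = -61100.
∂h/∂x = [(-0.54)·(-255) − (+0.54)·(-245)] / -61100 = -0.004419
∂h/∂y = [(-15)·(+0.54) − (-265)·(-0.54)] / -61100 = +0.002475
Head at (485, -90) = 254.45 + (-0.004419)·(170) + (+0.002475)·(-400) = 252.71 m.
That is lower than the 254.99 m at BH-03, so the point is downgradient.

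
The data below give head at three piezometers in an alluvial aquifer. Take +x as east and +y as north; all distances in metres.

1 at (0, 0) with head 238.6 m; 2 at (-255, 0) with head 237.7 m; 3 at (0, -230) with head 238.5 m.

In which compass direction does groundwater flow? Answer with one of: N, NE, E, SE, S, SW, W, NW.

∂h/∂x = (237.7 − 238.6) / (-255 − 0) = +0.003529
∂h/∂y = (238.5 − 238.6) / (-230 − 0) = +0.0004348
Flow = −∇h = (-0.003529 east, -0.0004348 north), which points west.

W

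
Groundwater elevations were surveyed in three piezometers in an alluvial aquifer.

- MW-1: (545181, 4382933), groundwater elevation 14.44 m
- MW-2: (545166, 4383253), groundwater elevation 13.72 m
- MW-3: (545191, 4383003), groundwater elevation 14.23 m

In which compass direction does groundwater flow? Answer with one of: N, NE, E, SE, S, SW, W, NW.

NE

With h = a·x + b·y + c and MW-1 as origin, the differences give:
  (-15)·a + 320·b = -0.72
  10·a + 70·b = -0.21
Eliminate b (×70 and ×320, subtract): -4250·a = 16.800 → a = ∂h/∂x = -0.003953
Back-substitute: b = ∂h/∂y = -0.002435.
Flow = −∇h = (+0.003953 east, +0.002435 north), which points northeast.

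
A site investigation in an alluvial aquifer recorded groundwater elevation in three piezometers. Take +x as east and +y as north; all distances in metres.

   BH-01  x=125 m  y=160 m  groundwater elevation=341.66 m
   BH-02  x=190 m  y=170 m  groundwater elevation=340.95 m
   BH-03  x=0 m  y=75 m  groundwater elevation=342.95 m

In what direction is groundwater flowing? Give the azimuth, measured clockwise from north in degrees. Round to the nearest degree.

With h = a·x + b·y + c and BH-01 as origin, the differences give:
  65·a + 10·b = -0.71
  (-125)·a + (-85)·b = +1.29
Eliminate b (×(-85) and ×10, subtract): -4275·a = 47.450 → a = ∂h/∂x = -0.01110
Back-substitute: b = ∂h/∂y = +0.001146.
Flow direction (−∇h) has components (+0.01110 E, -0.001146 N).
Azimuth = atan2(E, N) = atan2(+0.01110, -0.001146) = 95.9° ≈ 096°.

096°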